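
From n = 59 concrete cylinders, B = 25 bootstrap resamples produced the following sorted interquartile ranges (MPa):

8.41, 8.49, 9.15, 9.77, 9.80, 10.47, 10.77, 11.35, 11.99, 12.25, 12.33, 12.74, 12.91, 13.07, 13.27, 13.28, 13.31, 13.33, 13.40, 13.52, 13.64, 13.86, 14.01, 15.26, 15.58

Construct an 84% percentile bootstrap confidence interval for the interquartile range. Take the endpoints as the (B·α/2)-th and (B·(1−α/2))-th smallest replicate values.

α = 0.16; lower rank = 25 × 0.080 = 2; upper rank = 25 × 0.920 = 23.
The 2nd smallest replicate is 8.49; the 23rd is 14.01.

(8.49, 14.01)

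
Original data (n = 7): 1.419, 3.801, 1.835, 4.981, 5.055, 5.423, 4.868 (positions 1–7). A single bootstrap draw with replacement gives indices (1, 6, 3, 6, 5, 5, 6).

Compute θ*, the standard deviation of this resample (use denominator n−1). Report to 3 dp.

Resample values: 1.419, 5.423, 1.835, 5.423, 5.055, 5.055, 5.423.
Mean = 4.2333; sum of squared deviations = 19.2687
s² = 19.2687 / 6 = 3.2114
s = √3.2114 = 1.792

θ* = 1.792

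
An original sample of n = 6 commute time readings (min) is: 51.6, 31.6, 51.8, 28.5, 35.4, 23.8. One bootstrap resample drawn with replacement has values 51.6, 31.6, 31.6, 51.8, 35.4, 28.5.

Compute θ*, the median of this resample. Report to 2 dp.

Sorted: 28.5, 31.6, 31.6, 35.4, 51.6, 51.8
Median = average of the two middle values = 33.50

θ* = 33.50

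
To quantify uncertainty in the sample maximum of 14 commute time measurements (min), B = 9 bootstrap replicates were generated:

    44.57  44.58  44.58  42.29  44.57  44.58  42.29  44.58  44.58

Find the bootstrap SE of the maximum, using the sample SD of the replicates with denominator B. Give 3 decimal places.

Bootstrap SE is the standard deviation of the 9 replicate maximums.
Mean of replicates: (44.57 + 44.58 + 44.58 + 42.29 + 44.57 + 44.58 + 42.29 + 44.58 + 44.58) / 9 = 396.6200 / 9 = 44.0689
Sum of squared deviations: (+0.5011)² + (+0.5111)² + (+0.5111)² + (−1.7789)² + (+0.5011)² + (+0.5111)² + (−1.7789)² + (+0.5111)² + (+0.5111)² = 8.1373
Variance = 8.1373 / 9 = 0.9041
SE* = √0.9041

SE* = 0.951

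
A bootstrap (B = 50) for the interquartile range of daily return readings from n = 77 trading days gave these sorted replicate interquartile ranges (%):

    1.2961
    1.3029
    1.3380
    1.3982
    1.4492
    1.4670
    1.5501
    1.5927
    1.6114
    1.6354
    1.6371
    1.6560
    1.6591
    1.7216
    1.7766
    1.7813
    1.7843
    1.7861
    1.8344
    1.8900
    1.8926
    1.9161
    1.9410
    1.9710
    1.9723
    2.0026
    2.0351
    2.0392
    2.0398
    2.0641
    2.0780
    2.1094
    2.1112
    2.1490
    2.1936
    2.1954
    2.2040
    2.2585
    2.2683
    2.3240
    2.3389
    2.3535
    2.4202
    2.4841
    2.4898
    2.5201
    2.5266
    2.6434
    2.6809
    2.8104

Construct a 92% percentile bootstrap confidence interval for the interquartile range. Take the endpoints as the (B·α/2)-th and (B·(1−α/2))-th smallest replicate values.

α = 0.08; lower rank = 50 × 0.040 = 2; upper rank = 50 × 0.960 = 48.
The 2nd smallest replicate is 1.3029; the 48th is 2.6434.

(1.3029, 2.6434)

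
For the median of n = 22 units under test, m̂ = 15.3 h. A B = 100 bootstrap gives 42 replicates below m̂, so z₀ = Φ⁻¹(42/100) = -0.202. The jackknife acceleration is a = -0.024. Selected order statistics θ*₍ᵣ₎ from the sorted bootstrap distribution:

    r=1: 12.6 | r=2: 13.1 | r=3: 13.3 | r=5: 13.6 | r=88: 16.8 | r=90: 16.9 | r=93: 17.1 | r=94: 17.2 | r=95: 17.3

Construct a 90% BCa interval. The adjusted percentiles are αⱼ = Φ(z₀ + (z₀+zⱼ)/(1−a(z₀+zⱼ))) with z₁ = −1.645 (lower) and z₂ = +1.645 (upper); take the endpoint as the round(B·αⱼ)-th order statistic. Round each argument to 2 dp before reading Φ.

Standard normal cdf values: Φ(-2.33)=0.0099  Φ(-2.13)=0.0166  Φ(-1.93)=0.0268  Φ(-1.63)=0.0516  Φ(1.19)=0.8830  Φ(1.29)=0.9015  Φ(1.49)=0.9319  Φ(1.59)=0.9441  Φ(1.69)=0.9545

Lower: z₀ + z₁ = -0.202 + (-1.645) = -1.847; 1 − a(z₀+z₁) = 1 − (-0.024)(-1.847) = 0.9557; argument = -0.202 + (-1.847)/0.9557 = -2.1347 → -2.13.
α₁ = Φ(-2.13) = 0.0166; rank = round(100 × 0.0166) = 2; θ*₍2₎ = 13.1.
Upper: z₀ + z₂ = 1.443; 1 − a(z₀+z₂) = 1.0346; argument = 1.1927 → 1.19; α₂ = 0.8830; rank = 88; θ*₍88₎ = 16.8.

(13.1, 16.8)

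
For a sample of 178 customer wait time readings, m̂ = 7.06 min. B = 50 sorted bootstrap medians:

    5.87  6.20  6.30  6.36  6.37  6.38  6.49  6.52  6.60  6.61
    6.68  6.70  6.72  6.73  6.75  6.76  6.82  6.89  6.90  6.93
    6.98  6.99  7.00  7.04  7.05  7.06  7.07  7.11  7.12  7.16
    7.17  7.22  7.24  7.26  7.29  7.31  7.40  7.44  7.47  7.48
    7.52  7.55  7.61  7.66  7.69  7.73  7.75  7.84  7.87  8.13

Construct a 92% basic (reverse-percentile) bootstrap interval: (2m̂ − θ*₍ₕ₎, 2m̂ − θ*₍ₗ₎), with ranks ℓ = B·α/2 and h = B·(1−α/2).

(6.28, 7.92)

Percentile endpoints at ranks 2 and 48: θ*₍2₎ = 6.20, θ*₍48₎ = 7.84.
Basic interval reflects these around m̂:
  lower = 2 × 7.06 − 7.84 = 6.28
  upper = 2 × 7.06 − 6.20 = 7.92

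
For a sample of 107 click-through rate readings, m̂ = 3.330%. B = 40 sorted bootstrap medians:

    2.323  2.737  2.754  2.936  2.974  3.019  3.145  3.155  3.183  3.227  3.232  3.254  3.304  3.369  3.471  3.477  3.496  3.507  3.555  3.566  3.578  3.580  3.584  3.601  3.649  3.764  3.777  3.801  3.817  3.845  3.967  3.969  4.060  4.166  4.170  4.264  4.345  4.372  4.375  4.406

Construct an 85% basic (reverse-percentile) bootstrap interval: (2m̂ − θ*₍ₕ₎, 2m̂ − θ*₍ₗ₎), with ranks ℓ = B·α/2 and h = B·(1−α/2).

(2.315, 3.906)

Percentile endpoints at ranks 3 and 37: θ*₍3₎ = 2.754, θ*₍37₎ = 4.345.
Basic interval reflects these around m̂:
  lower = 2 × 3.330 − 4.345 = 2.315
  upper = 2 × 3.330 − 2.754 = 3.906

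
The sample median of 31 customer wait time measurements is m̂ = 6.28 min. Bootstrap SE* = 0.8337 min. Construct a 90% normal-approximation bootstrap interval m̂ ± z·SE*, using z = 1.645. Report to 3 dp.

Margin = 1.645 × 0.8337 = 1.3714
Interval: 6.28 ± 1.3714

(4.909, 7.651)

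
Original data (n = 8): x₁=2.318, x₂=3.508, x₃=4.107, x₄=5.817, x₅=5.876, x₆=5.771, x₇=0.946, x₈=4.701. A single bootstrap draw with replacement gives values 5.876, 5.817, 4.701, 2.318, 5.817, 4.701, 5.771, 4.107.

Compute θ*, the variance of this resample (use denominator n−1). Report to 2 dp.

Mean = 4.8885; sum of squared deviations = 10.7667
s² = 10.7667 / 7 = 1.5381

θ* = 1.54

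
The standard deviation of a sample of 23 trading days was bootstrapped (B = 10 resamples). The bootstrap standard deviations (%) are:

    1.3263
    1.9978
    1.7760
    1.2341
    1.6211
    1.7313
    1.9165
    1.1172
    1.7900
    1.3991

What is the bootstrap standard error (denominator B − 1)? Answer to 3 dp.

SE* = 0.303

Bootstrap SE is the standard deviation of the 10 replicate standard deviations.
Mean of replicates: (1.3263 + 1.9978 + 1.7760 + 1.2341 + 1.6211 + 1.7313 + 1.9165 + 1.1172 + 1.7900 + 1.3991) / 10 = 15.90940 / 10 = 1.59094
Sum of squared deviations: (−0.26464)² + (+0.40686)² + (+0.18506)² + (−0.35684)² + (+0.03016)² + (+0.14036)² + (+0.32556)² + (−0.47374)² + (+0.19906)² + (−0.19184)² = 0.82461
Variance = 0.82461 / 9 = 0.09162
SE* = √0.09162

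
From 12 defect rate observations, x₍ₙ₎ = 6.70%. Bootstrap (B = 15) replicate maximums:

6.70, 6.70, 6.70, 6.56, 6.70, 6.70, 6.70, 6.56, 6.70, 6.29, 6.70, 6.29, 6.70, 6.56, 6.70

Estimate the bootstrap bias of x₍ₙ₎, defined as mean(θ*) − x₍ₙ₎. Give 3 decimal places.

mean(θ*) = (6.70 + 6.70 + 6.70 + 6.56 + 6.70 + 6.70 + 6.70 + 6.56 + 6.70 + 6.29 + 6.70 + 6.29 + 6.70 + 6.56 + 6.70) / 15 = 6.6173
bias = 6.6173 − 6.70

bias = −0.083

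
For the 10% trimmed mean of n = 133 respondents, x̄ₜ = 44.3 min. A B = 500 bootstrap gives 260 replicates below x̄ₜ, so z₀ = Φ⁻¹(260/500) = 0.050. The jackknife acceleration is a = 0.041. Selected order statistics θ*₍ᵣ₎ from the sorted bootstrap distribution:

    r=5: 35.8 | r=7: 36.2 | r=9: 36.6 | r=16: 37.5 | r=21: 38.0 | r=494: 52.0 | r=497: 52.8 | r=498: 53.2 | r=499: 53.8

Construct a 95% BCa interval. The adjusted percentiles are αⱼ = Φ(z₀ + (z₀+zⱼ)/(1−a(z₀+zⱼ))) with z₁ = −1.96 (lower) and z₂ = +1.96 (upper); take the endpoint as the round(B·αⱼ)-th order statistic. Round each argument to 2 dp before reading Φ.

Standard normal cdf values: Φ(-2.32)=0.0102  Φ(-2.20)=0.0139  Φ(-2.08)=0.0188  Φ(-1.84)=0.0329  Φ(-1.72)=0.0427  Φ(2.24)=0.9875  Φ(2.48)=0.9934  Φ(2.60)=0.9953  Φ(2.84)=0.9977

Lower: z₀ + z₁ = 0.050 + (-1.960) = -1.910; 1 − a(z₀+z₁) = 1 − (0.041)(-1.910) = 1.0783; argument = 0.050 + (-1.910)/1.0783 = -1.7213 → -1.72.
α₁ = Φ(-1.72) = 0.0427; rank = round(500 × 0.0427) = 21; θ*₍21₎ = 38.0.
Upper: z₀ + z₂ = 2.010; 1 − a(z₀+z₂) = 0.9176; argument = 2.2405 → 2.24; α₂ = 0.9875; rank = 494; θ*₍494₎ = 52.0.

(38.0, 52.0)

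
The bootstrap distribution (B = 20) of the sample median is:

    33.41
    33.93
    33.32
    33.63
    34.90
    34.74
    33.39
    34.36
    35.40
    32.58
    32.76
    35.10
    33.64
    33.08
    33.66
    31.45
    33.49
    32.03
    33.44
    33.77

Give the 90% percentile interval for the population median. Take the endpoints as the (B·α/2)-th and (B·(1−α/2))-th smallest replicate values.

(31.45, 35.10)

Sorted replicates: 31.45, 32.03, 32.58, 32.76, 33.08, 33.32, 33.39, 33.41, 33.44, 33.49, 33.63, 33.64, 33.66, 33.77, 33.93, 34.36, 34.74, 34.90, 35.10, 35.40
α = 0.10; lower rank = 20 × 0.050 = 1; upper rank = 20 × 0.950 = 19.
The 1st smallest replicate is 31.45; the 19th is 35.10.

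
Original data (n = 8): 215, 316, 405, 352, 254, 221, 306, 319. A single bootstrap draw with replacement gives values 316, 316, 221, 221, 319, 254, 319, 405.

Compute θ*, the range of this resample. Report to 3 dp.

θ* = 184.000

Range = 405 − 221 = 184.000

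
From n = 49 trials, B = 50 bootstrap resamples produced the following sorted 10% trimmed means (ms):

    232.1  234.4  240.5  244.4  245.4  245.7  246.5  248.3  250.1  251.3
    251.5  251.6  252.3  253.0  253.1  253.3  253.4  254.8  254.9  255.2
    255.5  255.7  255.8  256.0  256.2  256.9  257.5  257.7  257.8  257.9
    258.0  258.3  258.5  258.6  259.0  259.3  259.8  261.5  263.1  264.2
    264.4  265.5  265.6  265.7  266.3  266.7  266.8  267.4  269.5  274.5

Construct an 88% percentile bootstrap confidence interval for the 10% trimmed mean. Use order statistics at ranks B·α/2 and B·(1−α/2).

(240.5, 266.8)

α = 0.12; lower rank = 50 × 0.060 = 3; upper rank = 50 × 0.940 = 47.
The 3rd smallest replicate is 240.5; the 47th is 266.8.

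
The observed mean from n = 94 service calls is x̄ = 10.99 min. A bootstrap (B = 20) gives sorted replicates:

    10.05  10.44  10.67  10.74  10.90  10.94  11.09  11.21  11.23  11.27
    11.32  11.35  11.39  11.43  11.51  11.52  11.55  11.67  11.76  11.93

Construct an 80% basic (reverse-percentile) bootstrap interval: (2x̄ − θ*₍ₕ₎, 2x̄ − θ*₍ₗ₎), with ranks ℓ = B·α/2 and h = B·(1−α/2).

(10.31, 11.54)

Percentile endpoints at ranks 2 and 18: θ*₍2₎ = 10.44, θ*₍18₎ = 11.67.
Basic interval reflects these around x̄:
  lower = 2 × 10.99 − 11.67 = 10.31
  upper = 2 × 10.99 − 10.44 = 11.54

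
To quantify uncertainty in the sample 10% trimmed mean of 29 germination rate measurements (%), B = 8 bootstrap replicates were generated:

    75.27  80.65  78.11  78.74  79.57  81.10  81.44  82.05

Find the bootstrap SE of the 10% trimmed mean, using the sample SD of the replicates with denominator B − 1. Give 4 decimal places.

SE* = 2.2184

Bootstrap SE is the standard deviation of the 8 replicate 10% trimmed means.
Mean of replicates: (75.27 + 80.65 + 78.11 + 78.74 + 79.57 + 81.10 + 81.44 + 82.05) / 8 = 636.93000 / 8 = 79.61625
Sum of squared deviations: (−4.34625)² + (+1.03375)² + (−1.50625)² + (−0.87625)² + (−0.04625)² + (+1.48375)² + (+1.82375)² + (+2.43375)² = 34.44799
Variance = 34.44799 / 7 = 4.92114
SE* = √4.92114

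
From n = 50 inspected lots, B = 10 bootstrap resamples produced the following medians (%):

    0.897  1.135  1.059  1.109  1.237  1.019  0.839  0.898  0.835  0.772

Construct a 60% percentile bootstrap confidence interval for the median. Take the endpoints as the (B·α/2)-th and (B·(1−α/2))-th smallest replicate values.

(0.835, 1.109)

Sorted replicates: 0.772, 0.835, 0.839, 0.897, 0.898, 1.019, 1.059, 1.109, 1.135, 1.237
α = 0.40; lower rank = 10 × 0.200 = 2; upper rank = 10 × 0.800 = 8.
The 2nd smallest replicate is 0.835; the 8th is 1.109.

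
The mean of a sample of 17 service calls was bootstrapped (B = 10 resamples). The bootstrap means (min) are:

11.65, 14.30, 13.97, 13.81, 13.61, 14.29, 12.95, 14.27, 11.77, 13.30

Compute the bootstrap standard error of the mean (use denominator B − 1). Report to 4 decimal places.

Bootstrap SE is the standard deviation of the 10 replicate means.
Mean of replicates: (11.65 + 14.30 + 13.97 + 13.81 + 13.61 + 14.29 + 12.95 + 14.27 + 11.77 + 13.30) / 10 = 133.92000 / 10 = 13.39200
Sum of squared deviations: (−1.74200)² + (+0.90800)² + (+0.57800)² + (+0.41800)² + (+0.21800)² + (+0.89800)² + (−0.44200)² + (+0.87800)² + (−1.62200)² + (−0.09200)² = 8.82736
Variance = 8.82736 / 9 = 0.98082
SE* = √0.98082

SE* = 0.9904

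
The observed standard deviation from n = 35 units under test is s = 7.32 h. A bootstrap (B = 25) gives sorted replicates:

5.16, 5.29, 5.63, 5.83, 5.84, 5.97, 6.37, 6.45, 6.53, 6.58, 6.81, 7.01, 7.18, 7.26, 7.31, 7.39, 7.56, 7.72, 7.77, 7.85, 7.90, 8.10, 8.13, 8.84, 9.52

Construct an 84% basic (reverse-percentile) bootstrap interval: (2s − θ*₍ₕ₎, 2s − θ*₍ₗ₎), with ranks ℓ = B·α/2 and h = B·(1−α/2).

Percentile endpoints at ranks 2 and 23: θ*₍2₎ = 5.29, θ*₍23₎ = 8.13.
Basic interval reflects these around s:
  lower = 2 × 7.32 − 8.13 = 6.51
  upper = 2 × 7.32 − 5.29 = 9.35

(6.51, 9.35)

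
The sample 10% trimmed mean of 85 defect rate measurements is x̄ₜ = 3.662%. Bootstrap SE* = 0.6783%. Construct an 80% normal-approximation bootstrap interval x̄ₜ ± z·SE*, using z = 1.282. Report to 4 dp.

Margin = 1.282 × 0.6783 = 0.86958
Interval: 3.662 ± 0.86958

(2.7924, 4.5316)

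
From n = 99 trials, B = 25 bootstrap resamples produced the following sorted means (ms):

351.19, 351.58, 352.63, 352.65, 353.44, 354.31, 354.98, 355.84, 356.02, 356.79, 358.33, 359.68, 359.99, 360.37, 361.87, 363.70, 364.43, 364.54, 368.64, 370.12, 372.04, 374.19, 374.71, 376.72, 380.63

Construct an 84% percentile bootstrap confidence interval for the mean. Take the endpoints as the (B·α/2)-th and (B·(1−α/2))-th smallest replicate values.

(351.58, 374.71)

α = 0.16; lower rank = 25 × 0.080 = 2; upper rank = 25 × 0.920 = 23.
The 2nd smallest replicate is 351.58; the 23rd is 374.71.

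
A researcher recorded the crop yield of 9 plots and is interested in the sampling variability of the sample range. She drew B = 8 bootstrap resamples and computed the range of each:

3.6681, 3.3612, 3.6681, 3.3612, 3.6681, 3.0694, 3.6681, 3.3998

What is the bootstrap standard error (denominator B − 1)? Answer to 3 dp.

SE* = 0.222

Bootstrap SE is the standard deviation of the 8 replicate ranges.
Mean of replicates: (3.6681 + 3.3612 + 3.6681 + 3.3612 + 3.6681 + 3.0694 + 3.6681 + 3.3998) / 8 = 27.86400 / 8 = 3.48300
Sum of squared deviations: (+0.18510)² + (−0.12180)² + (+0.18510)² + (−0.12180)² + (+0.18510)² + (−0.41360)² + (+0.18510)² + (−0.08320)² = 0.34471
Variance = 0.34471 / 7 = 0.04924
SE* = √0.04924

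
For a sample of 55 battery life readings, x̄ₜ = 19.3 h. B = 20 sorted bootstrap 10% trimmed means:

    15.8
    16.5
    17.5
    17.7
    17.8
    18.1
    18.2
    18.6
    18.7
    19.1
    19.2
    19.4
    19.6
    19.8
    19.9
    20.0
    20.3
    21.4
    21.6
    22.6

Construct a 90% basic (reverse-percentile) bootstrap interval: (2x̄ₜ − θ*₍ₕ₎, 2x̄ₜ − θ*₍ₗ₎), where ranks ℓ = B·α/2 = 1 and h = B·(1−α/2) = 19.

(17.0, 22.8)

Percentile endpoints at ranks 1 and 19: θ*₍1₎ = 15.8, θ*₍19₎ = 21.6.
Basic interval reflects these around x̄ₜ:
  lower = 2 × 19.3 − 21.6 = 17.0
  upper = 2 × 19.3 − 15.8 = 22.8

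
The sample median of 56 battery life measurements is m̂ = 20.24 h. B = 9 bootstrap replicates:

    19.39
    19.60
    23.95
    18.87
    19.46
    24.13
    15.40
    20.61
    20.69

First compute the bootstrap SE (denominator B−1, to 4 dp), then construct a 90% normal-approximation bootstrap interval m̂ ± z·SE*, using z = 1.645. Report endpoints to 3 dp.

Mean of replicates = 20.2333; sum of squared deviations = 56.2782; SE* = √(56.2782/8) = 2.6523
Margin = 1.645 × 2.6523 = 4.3630
Interval: 20.24 ± 4.3630

(15.877, 24.603)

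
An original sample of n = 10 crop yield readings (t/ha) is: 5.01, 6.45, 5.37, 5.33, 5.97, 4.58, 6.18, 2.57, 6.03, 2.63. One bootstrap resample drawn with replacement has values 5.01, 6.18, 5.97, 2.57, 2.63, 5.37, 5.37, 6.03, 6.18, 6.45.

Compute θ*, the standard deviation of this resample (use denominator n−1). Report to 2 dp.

Mean = 5.1760; sum of squared deviations = 18.3750
s² = 18.3750 / 9 = 2.0417
s = √2.0417 = 1.43

θ* = 1.43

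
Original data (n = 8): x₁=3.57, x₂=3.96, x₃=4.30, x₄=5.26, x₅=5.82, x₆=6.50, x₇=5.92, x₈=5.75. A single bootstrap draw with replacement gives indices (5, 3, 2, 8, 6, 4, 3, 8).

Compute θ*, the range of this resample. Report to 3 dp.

Resample values: 5.82, 4.30, 3.96, 5.75, 6.50, 5.26, 4.30, 5.75.
Range = 6.50 − 3.96 = 2.540

θ* = 2.540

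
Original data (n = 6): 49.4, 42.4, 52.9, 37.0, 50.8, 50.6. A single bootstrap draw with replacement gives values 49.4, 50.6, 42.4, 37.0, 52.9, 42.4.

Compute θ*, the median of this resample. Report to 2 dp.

θ* = 45.90

Sorted: 37.0, 42.4, 42.4, 49.4, 50.6, 52.9
Median = average of the two middle values = 45.90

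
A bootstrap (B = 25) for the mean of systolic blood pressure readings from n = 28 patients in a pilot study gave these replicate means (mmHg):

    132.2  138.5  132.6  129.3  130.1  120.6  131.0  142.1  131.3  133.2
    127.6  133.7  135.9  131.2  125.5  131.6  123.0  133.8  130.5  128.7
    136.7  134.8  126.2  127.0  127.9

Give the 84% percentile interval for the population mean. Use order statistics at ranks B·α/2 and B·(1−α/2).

Sorted replicates: 120.6, 123.0, 125.5, 126.2, 127.0, 127.6, 127.9, 128.7, 129.3, 130.1, 130.5, 131.0, 131.2, 131.3, 131.6, 132.2, 132.6, 133.2, 133.7, 133.8, 134.8, 135.9, 136.7, 138.5, 142.1
α = 0.16; lower rank = 25 × 0.080 = 2; upper rank = 25 × 0.920 = 23.
The 2nd smallest replicate is 123.0; the 23rd is 136.7.

(123.0, 136.7)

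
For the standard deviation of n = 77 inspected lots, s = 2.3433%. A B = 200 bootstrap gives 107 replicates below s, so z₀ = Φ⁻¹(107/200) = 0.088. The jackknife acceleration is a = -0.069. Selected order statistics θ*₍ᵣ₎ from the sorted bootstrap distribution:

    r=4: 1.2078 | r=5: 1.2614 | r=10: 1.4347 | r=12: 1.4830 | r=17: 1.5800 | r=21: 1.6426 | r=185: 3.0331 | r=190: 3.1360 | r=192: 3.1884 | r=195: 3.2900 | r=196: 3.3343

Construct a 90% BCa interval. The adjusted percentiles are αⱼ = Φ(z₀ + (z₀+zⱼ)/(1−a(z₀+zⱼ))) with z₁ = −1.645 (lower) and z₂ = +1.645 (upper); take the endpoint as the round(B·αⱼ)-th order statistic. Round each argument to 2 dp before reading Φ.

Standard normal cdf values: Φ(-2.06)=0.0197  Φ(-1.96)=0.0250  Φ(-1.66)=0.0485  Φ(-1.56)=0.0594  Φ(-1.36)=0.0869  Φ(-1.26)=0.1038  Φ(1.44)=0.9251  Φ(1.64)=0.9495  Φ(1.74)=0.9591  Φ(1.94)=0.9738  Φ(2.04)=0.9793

Lower: z₀ + z₁ = 0.088 + (-1.645) = -1.557; 1 − a(z₀+z₁) = 1 − (-0.069)(-1.557) = 0.8926; argument = 0.088 + (-1.557)/0.8926 = -1.6564 → -1.66.
α₁ = Φ(-1.66) = 0.0485; rank = round(200 × 0.0485) = 10; θ*₍10₎ = 1.4347.
Upper: z₀ + z₂ = 1.733; 1 − a(z₀+z₂) = 1.1196; argument = 1.6359 → 1.64; α₂ = 0.9495; rank = 190; θ*₍190₎ = 3.1360.

(1.4347, 3.1360)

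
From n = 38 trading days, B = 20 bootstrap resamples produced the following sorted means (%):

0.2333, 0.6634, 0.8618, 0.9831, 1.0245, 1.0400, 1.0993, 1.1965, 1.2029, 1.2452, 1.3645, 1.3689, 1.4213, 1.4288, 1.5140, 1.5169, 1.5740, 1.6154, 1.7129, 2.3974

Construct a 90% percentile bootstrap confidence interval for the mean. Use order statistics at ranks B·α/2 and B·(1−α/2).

(0.2333, 1.7129)

α = 0.10; lower rank = 20 × 0.050 = 1; upper rank = 20 × 0.950 = 19.
The 1st smallest replicate is 0.2333; the 19th is 1.7129.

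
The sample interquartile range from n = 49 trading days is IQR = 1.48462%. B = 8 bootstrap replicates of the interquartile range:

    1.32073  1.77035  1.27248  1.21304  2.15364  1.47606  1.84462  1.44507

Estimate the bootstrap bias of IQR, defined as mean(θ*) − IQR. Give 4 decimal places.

bias = +0.0774

mean(θ*) = (1.32073 + 1.77035 + 1.27248 + 1.21304 + 2.15364 + 1.47606 + 1.84462 + 1.44507) / 8 = 1.56200
bias = 1.56200 − 1.48462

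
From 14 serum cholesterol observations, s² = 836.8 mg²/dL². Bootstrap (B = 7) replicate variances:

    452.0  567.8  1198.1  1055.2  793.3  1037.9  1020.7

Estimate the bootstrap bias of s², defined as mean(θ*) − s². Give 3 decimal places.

mean(θ*) = (452.0 + 567.8 + 1198.1 + 1055.2 + 793.3 + 1037.9 + 1020.7) / 7 = 875.0000
bias = 875.0000 − 836.8

bias = +38.200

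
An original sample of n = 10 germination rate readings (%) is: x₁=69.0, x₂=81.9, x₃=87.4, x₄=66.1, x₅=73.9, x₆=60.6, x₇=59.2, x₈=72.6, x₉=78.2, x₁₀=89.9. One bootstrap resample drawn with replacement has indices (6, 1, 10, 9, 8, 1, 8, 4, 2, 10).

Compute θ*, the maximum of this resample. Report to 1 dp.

Resample values: 60.6, 69.0, 89.9, 78.2, 72.6, 69.0, 72.6, 66.1, 81.9, 89.9.
Maximum = 89.9

θ* = 89.9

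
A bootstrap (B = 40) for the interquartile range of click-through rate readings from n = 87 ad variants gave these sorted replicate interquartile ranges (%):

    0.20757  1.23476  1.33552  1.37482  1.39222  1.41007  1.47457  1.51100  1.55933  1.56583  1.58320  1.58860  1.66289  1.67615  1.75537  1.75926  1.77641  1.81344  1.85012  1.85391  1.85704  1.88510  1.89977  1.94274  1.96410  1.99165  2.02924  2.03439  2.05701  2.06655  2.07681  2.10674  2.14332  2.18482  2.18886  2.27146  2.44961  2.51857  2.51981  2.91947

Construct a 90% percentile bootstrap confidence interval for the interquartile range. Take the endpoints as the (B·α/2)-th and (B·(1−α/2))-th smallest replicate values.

(1.23476, 2.51857)

α = 0.10; lower rank = 40 × 0.050 = 2; upper rank = 40 × 0.950 = 38.
The 2nd smallest replicate is 1.23476; the 38th is 2.51857.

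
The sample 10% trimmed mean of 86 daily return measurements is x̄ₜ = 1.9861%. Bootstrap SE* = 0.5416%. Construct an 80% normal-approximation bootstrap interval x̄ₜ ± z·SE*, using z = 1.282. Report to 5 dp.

Margin = 1.282 × 0.5416 = 0.694331
Interval: 1.9861 ± 0.694331

(1.29177, 2.68043)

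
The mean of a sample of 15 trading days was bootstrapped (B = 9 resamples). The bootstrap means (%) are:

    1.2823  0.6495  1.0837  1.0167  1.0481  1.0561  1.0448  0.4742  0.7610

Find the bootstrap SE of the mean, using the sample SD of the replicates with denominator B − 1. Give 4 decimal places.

SE* = 0.2532

Bootstrap SE is the standard deviation of the 9 replicate means.
Mean of replicates: (1.2823 + 0.6495 + 1.0837 + 1.0167 + 1.0481 + 1.0561 + 1.0448 + 0.4742 + 0.7610) / 9 = 8.41640 / 9 = 0.93516
Sum of squared deviations: (+0.34714)² + (−0.28566)² + (+0.14854)² + (+0.08154)² + (+0.11294)² + (+0.12094)² + (+0.10964)² + (−0.46096)² + (−0.17416)² = 0.51304
Variance = 0.51304 / 8 = 0.06413
SE* = √0.06413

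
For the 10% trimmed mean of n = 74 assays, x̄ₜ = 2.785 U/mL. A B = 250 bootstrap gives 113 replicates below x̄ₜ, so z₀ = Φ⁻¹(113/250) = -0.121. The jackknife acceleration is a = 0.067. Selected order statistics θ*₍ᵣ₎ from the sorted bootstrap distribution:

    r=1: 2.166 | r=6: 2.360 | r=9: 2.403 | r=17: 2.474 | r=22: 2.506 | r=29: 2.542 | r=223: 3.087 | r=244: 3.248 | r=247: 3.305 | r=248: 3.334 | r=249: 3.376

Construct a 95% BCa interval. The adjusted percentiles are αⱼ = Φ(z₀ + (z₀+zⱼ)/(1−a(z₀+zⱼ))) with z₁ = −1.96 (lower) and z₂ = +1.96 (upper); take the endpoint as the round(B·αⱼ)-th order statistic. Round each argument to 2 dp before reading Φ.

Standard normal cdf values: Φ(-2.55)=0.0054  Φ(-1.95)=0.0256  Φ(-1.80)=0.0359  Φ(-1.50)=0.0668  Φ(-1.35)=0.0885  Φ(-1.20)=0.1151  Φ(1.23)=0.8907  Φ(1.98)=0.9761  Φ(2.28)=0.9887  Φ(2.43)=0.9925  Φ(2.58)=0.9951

(2.360, 3.248)

Lower: z₀ + z₁ = -0.121 + (-1.960) = -2.081; 1 − a(z₀+z₁) = 1 − (0.067)(-2.081) = 1.1394; argument = -0.121 + (-2.081)/1.1394 = -1.9474 → -1.95.
α₁ = Φ(-1.95) = 0.0256; rank = round(250 × 0.0256) = 6; θ*₍6₎ = 2.360.
Upper: z₀ + z₂ = 1.839; 1 − a(z₀+z₂) = 0.8768; argument = 1.9764 → 1.98; α₂ = 0.9761; rank = 244; θ*₍244₎ = 3.248.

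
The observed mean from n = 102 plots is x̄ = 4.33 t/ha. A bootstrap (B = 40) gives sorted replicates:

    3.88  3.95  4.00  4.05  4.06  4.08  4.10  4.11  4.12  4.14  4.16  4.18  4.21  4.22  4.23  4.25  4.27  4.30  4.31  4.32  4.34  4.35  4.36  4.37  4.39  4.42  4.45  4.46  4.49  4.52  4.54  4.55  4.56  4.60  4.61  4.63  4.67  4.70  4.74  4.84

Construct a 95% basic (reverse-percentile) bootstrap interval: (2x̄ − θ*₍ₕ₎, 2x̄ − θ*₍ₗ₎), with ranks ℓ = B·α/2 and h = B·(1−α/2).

Percentile endpoints at ranks 1 and 39: θ*₍1₎ = 3.88, θ*₍39₎ = 4.74.
Basic interval reflects these around x̄:
  lower = 2 × 4.33 − 4.74 = 3.92
  upper = 2 × 4.33 − 3.88 = 4.78

(3.92, 4.78)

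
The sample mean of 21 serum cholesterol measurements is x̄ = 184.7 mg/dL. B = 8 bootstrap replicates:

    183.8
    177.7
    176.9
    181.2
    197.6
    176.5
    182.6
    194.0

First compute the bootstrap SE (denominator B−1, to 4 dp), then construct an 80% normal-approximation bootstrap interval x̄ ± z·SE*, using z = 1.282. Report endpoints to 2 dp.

Mean of replicates = 183.7875; sum of squared deviations = 440.7887; SE* = √(440.7887/7) = 7.9354
Margin = 1.282 × 7.9354 = 10.173
Interval: 184.7 ± 10.173

(174.53, 194.87)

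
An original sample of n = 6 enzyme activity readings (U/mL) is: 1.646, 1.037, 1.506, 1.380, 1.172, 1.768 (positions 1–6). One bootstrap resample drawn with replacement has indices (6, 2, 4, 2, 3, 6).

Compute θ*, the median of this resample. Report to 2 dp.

Resample values: 1.768, 1.037, 1.380, 1.037, 1.506, 1.768.
Sorted: 1.037, 1.037, 1.380, 1.506, 1.768, 1.768
Median = average of the two middle values = 1.44

θ* = 1.44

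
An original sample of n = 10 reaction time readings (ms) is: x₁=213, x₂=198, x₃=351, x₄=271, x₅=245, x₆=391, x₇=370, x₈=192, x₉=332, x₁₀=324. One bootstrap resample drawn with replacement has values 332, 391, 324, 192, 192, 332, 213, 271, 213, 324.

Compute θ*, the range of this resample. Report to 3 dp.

θ* = 199.000

Range = 391 − 192 = 199.000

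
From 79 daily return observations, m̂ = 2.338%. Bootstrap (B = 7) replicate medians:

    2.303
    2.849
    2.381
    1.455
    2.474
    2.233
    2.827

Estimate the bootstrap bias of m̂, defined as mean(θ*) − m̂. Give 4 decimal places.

mean(θ*) = (2.303 + 2.849 + 2.381 + 1.455 + 2.474 + 2.233 + 2.827) / 7 = 2.36029
bias = 2.36029 − 2.338

bias = +0.0223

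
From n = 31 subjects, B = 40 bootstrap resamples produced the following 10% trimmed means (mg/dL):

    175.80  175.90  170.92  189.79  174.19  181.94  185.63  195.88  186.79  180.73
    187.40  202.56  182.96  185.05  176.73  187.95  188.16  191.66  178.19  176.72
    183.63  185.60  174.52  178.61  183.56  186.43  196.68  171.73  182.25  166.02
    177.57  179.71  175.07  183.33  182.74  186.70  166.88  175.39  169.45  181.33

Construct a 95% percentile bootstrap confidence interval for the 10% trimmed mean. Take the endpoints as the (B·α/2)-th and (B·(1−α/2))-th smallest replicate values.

(166.02, 196.68)

Sorted replicates: 166.02, 166.88, 169.45, 170.92, 171.73, 174.19, 174.52, 175.07, 175.39, 175.80, 175.90, 176.72, 176.73, 177.57, 178.19, 178.61, 179.71, 180.73, 181.33, 181.94, 182.25, 182.74, 182.96, 183.33, 183.56, 183.63, 185.05, 185.60, 185.63, 186.43, 186.70, 186.79, 187.40, 187.95, 188.16, 189.79, 191.66, 195.88, 196.68, 202.56
α = 0.05; lower rank = 40 × 0.025 = 1; upper rank = 40 × 0.975 = 39.
The 1st smallest replicate is 166.02; the 39th is 196.68.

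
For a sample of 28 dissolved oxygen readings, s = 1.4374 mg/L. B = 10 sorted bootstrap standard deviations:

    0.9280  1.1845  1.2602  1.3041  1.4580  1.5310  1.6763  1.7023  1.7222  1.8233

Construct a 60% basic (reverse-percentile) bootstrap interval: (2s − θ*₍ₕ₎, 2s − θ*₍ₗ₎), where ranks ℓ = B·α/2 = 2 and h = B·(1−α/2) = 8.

Percentile endpoints at ranks 2 and 8: θ*₍2₎ = 1.1845, θ*₍8₎ = 1.7023.
Basic interval reflects these around s:
  lower = 2 × 1.4374 − 1.7023 = 1.1725
  upper = 2 × 1.4374 − 1.1845 = 1.6903

(1.1725, 1.6903)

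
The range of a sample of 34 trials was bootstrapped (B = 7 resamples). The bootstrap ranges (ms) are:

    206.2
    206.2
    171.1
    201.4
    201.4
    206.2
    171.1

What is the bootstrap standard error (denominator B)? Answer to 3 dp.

SE* = 15.120

Bootstrap SE is the standard deviation of the 7 replicate ranges.
Mean of replicates: (206.2 + 206.2 + 171.1 + 201.4 + 201.4 + 206.2 + 171.1) / 7 = 1363.6000 / 7 = 194.8000
Sum of squared deviations: (+11.4000)² + (+11.4000)² + (−23.7000)² + (+6.6000)² + (+6.6000)² + (+11.4000)² + (−23.7000)² = 1600.3800
Variance = 1600.3800 / 7 = 228.6257
SE* = √228.6257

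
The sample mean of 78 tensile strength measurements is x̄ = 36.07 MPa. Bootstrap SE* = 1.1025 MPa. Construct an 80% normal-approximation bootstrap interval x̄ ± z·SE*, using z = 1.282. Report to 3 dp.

Margin = 1.282 × 1.1025 = 1.4134
Interval: 36.07 ± 1.4134

(34.657, 37.483)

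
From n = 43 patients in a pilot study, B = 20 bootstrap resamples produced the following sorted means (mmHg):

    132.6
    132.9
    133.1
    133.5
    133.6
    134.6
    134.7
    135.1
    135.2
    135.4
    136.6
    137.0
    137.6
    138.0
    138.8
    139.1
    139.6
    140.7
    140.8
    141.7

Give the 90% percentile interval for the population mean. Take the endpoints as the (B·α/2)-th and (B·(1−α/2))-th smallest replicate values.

α = 0.10; lower rank = 20 × 0.050 = 1; upper rank = 20 × 0.950 = 19.
The 1st smallest replicate is 132.6; the 19th is 140.8.

(132.6, 140.8)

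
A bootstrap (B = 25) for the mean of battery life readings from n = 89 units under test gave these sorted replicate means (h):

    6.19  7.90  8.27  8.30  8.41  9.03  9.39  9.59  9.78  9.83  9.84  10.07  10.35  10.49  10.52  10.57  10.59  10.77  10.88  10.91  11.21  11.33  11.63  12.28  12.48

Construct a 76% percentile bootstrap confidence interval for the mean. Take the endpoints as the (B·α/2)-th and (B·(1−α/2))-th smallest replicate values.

(8.27, 11.33)

α = 0.24; lower rank = 25 × 0.120 = 3; upper rank = 25 × 0.880 = 22.
The 3rd smallest replicate is 8.27; the 22nd is 11.33.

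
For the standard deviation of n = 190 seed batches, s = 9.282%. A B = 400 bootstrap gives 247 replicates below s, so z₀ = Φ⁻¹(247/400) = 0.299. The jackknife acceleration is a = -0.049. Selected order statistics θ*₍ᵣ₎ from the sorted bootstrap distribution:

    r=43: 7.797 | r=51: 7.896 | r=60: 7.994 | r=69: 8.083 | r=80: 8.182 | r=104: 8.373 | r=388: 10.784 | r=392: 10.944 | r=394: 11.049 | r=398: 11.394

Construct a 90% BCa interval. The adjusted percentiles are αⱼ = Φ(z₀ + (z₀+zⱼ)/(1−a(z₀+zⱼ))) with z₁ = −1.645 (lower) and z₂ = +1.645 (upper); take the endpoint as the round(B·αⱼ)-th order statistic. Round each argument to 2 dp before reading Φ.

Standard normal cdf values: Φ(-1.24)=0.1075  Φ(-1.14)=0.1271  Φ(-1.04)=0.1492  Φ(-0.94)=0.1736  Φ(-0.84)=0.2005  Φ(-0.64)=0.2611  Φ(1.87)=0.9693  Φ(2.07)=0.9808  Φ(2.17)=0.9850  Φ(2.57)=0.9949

Lower: z₀ + z₁ = 0.299 + (-1.645) = -1.346; 1 − a(z₀+z₁) = 1 − (-0.049)(-1.346) = 0.9340; argument = 0.299 + (-1.346)/0.9340 = -1.1420 → -1.14.
α₁ = Φ(-1.14) = 0.1271; rank = round(400 × 0.1271) = 51; θ*₍51₎ = 7.896.
Upper: z₀ + z₂ = 1.944; 1 − a(z₀+z₂) = 1.0953; argument = 2.0739 → 2.07; α₂ = 0.9808; rank = 392; θ*₍392₎ = 10.944.

(7.896, 10.944)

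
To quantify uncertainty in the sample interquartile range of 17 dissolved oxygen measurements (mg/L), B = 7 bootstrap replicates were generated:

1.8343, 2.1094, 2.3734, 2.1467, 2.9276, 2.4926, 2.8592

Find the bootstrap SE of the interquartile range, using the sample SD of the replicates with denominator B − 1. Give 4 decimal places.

Bootstrap SE is the standard deviation of the 7 replicate interquartile ranges.
Mean of replicates: (1.8343 + 2.1094 + 2.3734 + 2.1467 + 2.9276 + 2.4926 + 2.8592) / 7 = 16.74320 / 7 = 2.39189
Sum of squared deviations: (−0.55759)² + (−0.28249)² + (−0.01849)² + (−0.24519)² + (+0.53571)² + (+0.10071)² + (+0.46731)² = 0.96667
Variance = 0.96667 / 6 = 0.16111
SE* = √0.16111

SE* = 0.4014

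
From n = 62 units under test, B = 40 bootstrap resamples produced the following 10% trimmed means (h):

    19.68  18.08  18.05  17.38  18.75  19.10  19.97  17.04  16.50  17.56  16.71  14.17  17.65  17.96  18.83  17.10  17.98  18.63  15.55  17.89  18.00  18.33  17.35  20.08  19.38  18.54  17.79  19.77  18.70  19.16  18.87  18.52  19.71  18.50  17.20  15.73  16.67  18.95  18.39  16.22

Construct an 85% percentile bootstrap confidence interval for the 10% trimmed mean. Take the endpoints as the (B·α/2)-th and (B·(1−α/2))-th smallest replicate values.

Sorted replicates: 14.17, 15.55, 15.73, 16.22, 16.50, 16.67, 16.71, 17.04, 17.10, 17.20, 17.35, 17.38, 17.56, 17.65, 17.79, 17.89, 17.96, 17.98, 18.00, 18.05, 18.08, 18.33, 18.39, 18.50, 18.52, 18.54, 18.63, 18.70, 18.75, 18.83, 18.87, 18.95, 19.10, 19.16, 19.38, 19.68, 19.71, 19.77, 19.97, 20.08
α = 0.15; lower rank = 40 × 0.075 = 3; upper rank = 40 × 0.925 = 37.
The 3rd smallest replicate is 15.73; the 37th is 19.71.

(15.73, 19.71)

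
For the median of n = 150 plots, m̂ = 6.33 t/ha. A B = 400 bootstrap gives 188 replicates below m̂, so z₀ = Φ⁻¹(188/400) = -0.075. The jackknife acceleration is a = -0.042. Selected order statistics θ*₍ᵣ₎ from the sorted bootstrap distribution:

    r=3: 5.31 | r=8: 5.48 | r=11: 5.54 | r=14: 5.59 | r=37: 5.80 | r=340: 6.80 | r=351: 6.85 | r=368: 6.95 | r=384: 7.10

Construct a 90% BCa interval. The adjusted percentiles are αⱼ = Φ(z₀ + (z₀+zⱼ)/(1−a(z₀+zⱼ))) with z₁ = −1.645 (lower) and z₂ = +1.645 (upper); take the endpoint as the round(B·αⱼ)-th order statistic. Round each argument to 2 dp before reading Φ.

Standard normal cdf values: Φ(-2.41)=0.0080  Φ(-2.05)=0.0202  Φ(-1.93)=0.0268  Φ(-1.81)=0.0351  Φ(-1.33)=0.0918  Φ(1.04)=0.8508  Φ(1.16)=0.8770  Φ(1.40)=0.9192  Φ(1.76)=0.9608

(5.54, 6.95)

Lower: z₀ + z₁ = -0.075 + (-1.645) = -1.720; 1 − a(z₀+z₁) = 1 − (-0.042)(-1.720) = 0.9278; argument = -0.075 + (-1.720)/0.9278 = -1.9289 → -1.93.
α₁ = Φ(-1.93) = 0.0268; rank = round(400 × 0.0268) = 11; θ*₍11₎ = 5.54.
Upper: z₀ + z₂ = 1.570; 1 − a(z₀+z₂) = 1.0659; argument = 1.3979 → 1.40; α₂ = 0.9192; rank = 368; θ*₍368₎ = 6.95.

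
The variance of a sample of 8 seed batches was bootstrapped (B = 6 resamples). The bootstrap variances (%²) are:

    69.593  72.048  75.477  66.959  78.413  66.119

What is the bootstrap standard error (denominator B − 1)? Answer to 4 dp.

SE* = 4.8393

Bootstrap SE is the standard deviation of the 6 replicate variances.
Mean of replicates: (69.593 + 72.048 + 75.477 + 66.959 + 78.413 + 66.119) / 6 = 428.60900 / 6 = 71.43483
Sum of squared deviations: (−1.84183)² + (+0.61317)² + (+4.04217)² + (−4.47583)² + (+6.97817)² + (−5.31583)² = 117.09341
Variance = 117.09341 / 5 = 23.41868
SE* = √23.41868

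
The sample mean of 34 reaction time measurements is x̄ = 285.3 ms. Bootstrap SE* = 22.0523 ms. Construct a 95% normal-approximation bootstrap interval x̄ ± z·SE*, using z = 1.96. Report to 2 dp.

Margin = 1.96 × 22.0523 = 43.223
Interval: 285.3 ± 43.223

(242.08, 328.52)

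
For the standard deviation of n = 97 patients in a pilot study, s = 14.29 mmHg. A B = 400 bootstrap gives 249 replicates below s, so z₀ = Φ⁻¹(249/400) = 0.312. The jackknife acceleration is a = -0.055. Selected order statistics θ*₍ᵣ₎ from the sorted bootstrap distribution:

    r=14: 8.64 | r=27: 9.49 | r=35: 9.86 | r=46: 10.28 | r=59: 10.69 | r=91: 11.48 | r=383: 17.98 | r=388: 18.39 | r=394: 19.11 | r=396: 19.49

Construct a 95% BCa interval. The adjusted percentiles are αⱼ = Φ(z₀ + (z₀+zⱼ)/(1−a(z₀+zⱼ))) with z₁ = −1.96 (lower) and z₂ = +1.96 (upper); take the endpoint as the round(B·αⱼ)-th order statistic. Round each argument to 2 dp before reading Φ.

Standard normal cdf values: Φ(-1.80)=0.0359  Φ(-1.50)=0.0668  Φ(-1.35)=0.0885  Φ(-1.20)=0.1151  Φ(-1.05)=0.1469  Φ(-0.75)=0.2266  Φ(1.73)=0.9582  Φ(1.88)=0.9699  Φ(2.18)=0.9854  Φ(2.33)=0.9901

Lower: z₀ + z₁ = 0.312 + (-1.960) = -1.648; 1 − a(z₀+z₁) = 1 − (-0.055)(-1.648) = 0.9094; argument = 0.312 + (-1.648)/0.9094 = -1.5003 → -1.50.
α₁ = Φ(-1.50) = 0.0668; rank = round(400 × 0.0668) = 27; θ*₍27₎ = 9.49.
Upper: z₀ + z₂ = 2.272; 1 − a(z₀+z₂) = 1.1250; argument = 2.3316 → 2.33; α₂ = 0.9901; rank = 396; θ*₍396₎ = 19.49.

(9.49, 19.49)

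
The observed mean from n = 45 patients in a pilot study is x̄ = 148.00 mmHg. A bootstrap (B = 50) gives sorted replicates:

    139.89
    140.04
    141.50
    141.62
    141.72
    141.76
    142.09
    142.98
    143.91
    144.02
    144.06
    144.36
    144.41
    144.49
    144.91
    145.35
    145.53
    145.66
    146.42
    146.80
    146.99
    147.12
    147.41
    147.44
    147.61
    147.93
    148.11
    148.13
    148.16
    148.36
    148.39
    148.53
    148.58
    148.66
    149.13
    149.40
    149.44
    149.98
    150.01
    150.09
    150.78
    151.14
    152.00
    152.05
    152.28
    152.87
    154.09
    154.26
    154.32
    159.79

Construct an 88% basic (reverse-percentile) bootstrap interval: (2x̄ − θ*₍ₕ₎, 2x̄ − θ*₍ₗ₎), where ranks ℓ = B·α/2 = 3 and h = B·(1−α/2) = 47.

Percentile endpoints at ranks 3 and 47: θ*₍3₎ = 141.50, θ*₍47₎ = 154.09.
Basic interval reflects these around x̄:
  lower = 2 × 148.00 − 154.09 = 141.91
  upper = 2 × 148.00 − 141.50 = 154.50

(141.91, 154.50)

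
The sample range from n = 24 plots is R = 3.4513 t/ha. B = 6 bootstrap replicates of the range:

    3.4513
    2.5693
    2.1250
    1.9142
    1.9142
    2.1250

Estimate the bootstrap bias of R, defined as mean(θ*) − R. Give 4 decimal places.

bias = −1.1015

mean(θ*) = (3.4513 + 2.5693 + 2.1250 + 1.9142 + 1.9142 + 2.1250) / 6 = 2.34983
bias = 2.34983 − 3.4513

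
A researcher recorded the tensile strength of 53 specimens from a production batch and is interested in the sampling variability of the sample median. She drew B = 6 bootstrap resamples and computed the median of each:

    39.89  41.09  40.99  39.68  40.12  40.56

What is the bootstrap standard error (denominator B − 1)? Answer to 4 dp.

SE* = 0.5841

Bootstrap SE is the standard deviation of the 6 replicate medians.
Mean of replicates: (39.89 + 41.09 + 40.99 + 39.68 + 40.12 + 40.56) / 6 = 242.33000 / 6 = 40.38833
Sum of squared deviations: (−0.49833)² + (+0.70167)² + (+0.60167)² + (−0.70833)² + (−0.26833)² + (+0.17167)² = 1.70588
Variance = 1.70588 / 5 = 0.34118
SE* = √0.34118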